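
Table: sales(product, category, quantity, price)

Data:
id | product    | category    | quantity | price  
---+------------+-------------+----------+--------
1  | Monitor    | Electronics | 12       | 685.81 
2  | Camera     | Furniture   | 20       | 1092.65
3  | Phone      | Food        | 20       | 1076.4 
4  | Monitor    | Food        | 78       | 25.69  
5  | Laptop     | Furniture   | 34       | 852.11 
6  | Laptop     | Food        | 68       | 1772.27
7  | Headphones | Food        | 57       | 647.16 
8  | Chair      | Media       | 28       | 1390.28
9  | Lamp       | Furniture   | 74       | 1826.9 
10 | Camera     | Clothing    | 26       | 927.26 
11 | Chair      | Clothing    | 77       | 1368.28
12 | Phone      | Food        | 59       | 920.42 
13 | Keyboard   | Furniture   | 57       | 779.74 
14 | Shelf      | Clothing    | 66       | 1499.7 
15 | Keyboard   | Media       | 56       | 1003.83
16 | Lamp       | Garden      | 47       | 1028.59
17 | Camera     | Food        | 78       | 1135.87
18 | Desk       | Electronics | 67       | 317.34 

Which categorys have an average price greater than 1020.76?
SELECT category, AVG(price)
FROM sales
GROUP BY category
HAVING AVG(price) > 1020.76

Result:
  Clothing: avg=1265.08
  Furniture: avg=1137.85
  Garden: avg=1028.59
  Media: avg=1197.06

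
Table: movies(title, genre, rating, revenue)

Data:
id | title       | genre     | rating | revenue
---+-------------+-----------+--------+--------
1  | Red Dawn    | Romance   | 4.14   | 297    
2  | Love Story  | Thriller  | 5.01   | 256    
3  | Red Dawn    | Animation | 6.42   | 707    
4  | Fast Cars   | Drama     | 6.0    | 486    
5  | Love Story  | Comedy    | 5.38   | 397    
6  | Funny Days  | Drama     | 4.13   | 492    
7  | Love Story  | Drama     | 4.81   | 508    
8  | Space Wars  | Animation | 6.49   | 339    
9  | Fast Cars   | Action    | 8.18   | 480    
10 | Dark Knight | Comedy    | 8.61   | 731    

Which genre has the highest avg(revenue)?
SELECT genre, AVG(revenue) as val
FROM movies
GROUP BY genre
ORDER BY val DESC
LIMIT 1

Result: Comedy with avg(revenue) = 564.00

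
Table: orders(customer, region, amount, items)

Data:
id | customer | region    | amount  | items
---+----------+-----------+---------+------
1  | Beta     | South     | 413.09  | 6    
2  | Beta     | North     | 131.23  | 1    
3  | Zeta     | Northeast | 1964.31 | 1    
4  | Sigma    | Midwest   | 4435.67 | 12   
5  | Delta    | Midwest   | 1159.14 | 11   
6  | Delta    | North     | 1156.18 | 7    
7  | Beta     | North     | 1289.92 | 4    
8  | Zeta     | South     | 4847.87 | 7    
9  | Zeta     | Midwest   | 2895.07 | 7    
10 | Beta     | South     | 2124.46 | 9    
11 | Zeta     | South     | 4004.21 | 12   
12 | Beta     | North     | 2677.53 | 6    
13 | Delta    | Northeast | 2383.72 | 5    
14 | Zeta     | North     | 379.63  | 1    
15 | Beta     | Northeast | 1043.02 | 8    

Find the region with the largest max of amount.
SELECT region, MAX(amount) as val
FROM orders
GROUP BY region
ORDER BY val DESC
LIMIT 1

Result: South with max(amount) = 4847.87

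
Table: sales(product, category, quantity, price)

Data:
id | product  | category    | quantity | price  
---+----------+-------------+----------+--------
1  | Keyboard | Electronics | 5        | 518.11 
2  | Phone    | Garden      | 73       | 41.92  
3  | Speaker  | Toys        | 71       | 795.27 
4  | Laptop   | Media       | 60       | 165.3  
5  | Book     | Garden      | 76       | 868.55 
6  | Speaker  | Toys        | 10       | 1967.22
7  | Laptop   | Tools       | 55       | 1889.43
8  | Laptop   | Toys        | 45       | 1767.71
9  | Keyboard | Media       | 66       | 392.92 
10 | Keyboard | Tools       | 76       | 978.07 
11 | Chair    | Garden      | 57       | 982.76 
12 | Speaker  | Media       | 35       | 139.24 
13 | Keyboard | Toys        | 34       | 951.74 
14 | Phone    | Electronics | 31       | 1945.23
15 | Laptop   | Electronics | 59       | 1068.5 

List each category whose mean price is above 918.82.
SELECT category, AVG(price)
FROM sales
GROUP BY category
HAVING AVG(price) > 918.82

Result:
  Electronics: avg=1177.28
  Tools: avg=1433.75
  Toys: avg=1370.49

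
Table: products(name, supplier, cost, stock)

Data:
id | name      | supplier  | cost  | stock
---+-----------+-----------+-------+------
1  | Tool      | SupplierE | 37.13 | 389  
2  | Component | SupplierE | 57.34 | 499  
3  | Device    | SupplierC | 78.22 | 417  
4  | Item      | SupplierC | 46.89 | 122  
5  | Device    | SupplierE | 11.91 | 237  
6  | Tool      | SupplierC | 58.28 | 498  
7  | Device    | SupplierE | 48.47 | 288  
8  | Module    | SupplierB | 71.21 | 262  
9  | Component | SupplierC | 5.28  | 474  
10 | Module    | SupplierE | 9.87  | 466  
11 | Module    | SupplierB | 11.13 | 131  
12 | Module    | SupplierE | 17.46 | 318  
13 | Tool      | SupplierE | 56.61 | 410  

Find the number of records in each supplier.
SELECT supplier, COUNT(*) as count
FROM products
GROUP BY supplier

Result:
  SupplierB: 2
  SupplierC: 4
  SupplierE: 7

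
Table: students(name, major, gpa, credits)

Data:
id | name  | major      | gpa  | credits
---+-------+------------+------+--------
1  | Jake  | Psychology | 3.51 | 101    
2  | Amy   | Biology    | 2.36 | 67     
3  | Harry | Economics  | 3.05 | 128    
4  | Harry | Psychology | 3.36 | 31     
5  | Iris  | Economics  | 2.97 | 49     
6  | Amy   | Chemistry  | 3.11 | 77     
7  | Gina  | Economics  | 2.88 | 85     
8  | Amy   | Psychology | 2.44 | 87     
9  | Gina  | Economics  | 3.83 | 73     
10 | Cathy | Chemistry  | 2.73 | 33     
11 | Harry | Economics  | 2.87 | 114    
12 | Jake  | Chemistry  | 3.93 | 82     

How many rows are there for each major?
SELECT major, COUNT(*) as count
FROM students
GROUP BY major

Result:
  Biology: 1
  Chemistry: 3
  Economics: 5
  Psychology: 3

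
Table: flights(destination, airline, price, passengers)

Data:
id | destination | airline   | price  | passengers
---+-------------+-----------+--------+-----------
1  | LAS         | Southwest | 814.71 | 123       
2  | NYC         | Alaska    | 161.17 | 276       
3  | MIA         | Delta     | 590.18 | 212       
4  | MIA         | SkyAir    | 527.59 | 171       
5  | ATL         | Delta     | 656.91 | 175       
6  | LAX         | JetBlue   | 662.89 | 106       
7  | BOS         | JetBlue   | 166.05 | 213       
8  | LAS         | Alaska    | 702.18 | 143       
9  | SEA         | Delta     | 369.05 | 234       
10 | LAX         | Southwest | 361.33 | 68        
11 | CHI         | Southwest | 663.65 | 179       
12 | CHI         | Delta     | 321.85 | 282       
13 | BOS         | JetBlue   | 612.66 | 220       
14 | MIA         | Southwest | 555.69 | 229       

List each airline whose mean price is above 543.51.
SELECT airline, AVG(price)
FROM flights
GROUP BY airline
HAVING AVG(price) > 543.51

Result:
  Southwest: avg=598.85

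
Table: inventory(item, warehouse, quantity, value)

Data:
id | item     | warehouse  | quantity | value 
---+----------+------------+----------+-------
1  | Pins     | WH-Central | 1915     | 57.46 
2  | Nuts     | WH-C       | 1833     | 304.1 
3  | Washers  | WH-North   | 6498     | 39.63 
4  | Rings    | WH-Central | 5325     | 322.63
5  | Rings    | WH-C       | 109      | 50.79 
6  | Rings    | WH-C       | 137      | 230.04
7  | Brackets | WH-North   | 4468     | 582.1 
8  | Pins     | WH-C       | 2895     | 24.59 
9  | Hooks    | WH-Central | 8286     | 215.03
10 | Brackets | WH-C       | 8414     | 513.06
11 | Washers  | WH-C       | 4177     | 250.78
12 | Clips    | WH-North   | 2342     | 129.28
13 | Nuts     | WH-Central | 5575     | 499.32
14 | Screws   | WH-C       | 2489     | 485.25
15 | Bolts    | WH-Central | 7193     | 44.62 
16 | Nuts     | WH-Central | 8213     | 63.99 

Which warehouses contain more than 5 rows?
SELECT warehouse, COUNT(*) as cnt
FROM inventory
GROUP BY warehouse
HAVING COUNT(*) > 5

Result:
  WH-C: 7
  WH-Central: 6

Note: HAVING filters groups after aggregation, WHERE filters rows before.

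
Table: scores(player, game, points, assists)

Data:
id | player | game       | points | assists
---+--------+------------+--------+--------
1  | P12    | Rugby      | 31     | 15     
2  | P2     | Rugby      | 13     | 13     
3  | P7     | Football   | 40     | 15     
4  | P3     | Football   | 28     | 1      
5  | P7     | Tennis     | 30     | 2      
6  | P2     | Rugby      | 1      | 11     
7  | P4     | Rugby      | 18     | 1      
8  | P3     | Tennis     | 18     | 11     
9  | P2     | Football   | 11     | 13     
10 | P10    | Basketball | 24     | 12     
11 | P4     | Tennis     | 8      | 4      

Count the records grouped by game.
SELECT game, COUNT(*) as count
FROM scores
GROUP BY game

Result:
  Basketball: 1
  Football: 3
  Rugby: 4
  Tennis: 3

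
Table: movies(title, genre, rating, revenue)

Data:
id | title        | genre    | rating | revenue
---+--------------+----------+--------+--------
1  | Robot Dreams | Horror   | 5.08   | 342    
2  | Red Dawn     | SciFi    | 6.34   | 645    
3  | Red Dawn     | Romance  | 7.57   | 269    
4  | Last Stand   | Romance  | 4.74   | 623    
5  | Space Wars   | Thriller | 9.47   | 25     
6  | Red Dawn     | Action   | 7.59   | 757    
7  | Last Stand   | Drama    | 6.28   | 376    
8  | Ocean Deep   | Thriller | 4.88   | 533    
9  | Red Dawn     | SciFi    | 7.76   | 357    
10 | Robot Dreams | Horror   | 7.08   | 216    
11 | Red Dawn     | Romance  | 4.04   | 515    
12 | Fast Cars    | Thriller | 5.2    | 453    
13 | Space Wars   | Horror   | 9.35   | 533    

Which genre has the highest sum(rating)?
SELECT genre, SUM(rating) as val
FROM movies
GROUP BY genre
ORDER BY val DESC
LIMIT 1

Result: Horror with sum(rating) = 21.51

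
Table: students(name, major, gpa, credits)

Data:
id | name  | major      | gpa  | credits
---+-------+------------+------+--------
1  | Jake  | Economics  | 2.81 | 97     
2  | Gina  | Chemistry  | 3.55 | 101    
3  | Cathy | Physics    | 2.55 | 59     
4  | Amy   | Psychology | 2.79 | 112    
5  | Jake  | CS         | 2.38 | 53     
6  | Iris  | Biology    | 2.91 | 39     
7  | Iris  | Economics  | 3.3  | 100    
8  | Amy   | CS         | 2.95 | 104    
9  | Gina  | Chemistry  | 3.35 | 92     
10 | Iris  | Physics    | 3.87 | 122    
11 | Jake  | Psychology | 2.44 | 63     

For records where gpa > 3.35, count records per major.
SELECT major, COUNT(*)
FROM students
WHERE gpa > 3.35
GROUP BY major

Note: WHERE filters rows before grouping.

Result:
  Chemistry: 1
  Physics: 1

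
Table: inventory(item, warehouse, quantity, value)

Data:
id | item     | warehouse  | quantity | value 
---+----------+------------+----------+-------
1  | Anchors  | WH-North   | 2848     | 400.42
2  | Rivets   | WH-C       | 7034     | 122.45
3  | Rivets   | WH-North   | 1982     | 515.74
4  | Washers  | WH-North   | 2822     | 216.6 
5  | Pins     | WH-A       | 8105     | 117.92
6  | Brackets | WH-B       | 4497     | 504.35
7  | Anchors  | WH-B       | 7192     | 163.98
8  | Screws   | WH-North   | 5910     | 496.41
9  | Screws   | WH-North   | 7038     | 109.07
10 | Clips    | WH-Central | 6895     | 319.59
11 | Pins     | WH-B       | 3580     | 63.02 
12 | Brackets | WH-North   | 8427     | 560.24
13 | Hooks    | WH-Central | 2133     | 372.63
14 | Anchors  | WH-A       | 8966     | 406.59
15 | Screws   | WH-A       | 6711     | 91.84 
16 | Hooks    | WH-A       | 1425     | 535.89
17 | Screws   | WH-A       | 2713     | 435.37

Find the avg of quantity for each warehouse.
SELECT warehouse, AVG(quantity) as result
FROM inventory
GROUP BY warehouse

Result:
  WH-A: 5584.00
  WH-B: 5089.67
  WH-C: 7034.00
  WH-Central: 4514.00
  WH-North: 4837.83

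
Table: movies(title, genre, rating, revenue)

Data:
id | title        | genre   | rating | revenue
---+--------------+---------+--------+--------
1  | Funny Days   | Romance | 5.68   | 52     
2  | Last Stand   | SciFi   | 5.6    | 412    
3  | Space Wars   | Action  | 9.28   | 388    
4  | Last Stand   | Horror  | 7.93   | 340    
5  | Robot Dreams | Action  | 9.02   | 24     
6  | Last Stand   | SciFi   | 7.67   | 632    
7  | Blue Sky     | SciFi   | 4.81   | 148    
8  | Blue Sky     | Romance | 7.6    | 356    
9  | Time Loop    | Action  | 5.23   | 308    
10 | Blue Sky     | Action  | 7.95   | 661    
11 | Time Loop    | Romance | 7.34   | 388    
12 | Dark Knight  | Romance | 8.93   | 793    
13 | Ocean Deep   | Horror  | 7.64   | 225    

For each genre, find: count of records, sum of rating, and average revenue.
SELECT genre,
       COUNT(*) as cnt,
       SUM(rating) as total_rating,
       AVG(revenue) as avg_revenue
FROM movies
GROUP BY genre

Result:
  Action: 4 records, 31.48 total rating, 345.25 avg revenue
  Horror: 2 records, 15.57 total rating, 282.50 avg revenue
  Romance: 4 records, 29.55 total rating, 397.25 avg revenue
  SciFi: 3 records, 18.08 total rating, 397.33 avg revenue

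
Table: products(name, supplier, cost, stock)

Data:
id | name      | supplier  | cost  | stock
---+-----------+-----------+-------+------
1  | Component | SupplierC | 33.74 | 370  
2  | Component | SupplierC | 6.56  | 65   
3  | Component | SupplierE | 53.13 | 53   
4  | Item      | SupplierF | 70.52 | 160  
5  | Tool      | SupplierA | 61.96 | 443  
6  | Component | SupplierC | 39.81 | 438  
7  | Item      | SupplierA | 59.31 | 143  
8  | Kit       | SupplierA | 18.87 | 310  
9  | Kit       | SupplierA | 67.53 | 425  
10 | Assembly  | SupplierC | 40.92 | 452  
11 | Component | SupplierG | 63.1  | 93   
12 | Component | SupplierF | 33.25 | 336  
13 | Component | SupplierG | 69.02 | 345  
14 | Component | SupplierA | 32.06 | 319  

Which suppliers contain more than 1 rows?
SELECT supplier, COUNT(*) as cnt
FROM products
GROUP BY supplier
HAVING COUNT(*) > 1

Result:
  SupplierA: 5
  SupplierC: 4
  SupplierF: 2
  SupplierG: 2

Note: HAVING filters groups after aggregation, WHERE filters rows before.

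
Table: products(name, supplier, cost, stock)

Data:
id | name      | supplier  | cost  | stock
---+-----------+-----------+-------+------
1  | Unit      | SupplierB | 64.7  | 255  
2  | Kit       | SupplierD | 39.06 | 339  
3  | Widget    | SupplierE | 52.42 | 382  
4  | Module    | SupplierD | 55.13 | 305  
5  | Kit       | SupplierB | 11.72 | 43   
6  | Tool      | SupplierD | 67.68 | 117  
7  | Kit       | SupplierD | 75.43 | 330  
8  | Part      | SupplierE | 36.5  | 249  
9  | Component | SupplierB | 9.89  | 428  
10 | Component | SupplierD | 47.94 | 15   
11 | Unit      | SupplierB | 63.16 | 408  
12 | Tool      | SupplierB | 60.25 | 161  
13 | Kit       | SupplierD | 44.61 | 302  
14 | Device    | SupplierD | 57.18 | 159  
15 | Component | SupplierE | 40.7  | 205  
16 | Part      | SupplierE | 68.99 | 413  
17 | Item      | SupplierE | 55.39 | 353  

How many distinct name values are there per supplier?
SELECT supplier, COUNT(DISTINCT name)
FROM products
GROUP BY supplier

Result:
  SupplierB: 4 distinct
  SupplierD: 5 distinct
  SupplierE: 4 distinct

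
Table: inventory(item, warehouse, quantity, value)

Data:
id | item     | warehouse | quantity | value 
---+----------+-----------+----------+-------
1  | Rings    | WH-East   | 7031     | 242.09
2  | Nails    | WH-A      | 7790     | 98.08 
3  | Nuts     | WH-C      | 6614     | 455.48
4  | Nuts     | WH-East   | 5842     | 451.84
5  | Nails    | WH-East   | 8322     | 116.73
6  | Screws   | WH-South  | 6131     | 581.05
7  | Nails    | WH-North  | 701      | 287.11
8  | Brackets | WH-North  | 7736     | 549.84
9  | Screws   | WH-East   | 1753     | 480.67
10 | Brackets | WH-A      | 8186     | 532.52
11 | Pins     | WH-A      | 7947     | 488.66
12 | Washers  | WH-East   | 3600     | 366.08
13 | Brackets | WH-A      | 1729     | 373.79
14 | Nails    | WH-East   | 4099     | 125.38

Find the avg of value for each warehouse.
SELECT warehouse, AVG(value) as result
FROM inventory
GROUP BY warehouse

Result:
  WH-A: 373.26
  WH-C: 455.48
  WH-East: 297.13
  WH-North: 418.48
  WH-South: 581.05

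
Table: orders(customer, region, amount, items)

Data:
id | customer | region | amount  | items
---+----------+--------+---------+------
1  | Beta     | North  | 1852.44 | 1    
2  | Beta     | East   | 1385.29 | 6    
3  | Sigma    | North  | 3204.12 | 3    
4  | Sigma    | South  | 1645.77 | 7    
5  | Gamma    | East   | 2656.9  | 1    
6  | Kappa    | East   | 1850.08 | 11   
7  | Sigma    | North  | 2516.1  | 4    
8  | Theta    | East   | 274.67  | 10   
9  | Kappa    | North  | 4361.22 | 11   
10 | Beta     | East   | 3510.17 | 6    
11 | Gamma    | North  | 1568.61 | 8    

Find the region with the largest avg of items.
SELECT region, AVG(items) as val
FROM orders
GROUP BY region
ORDER BY val DESC
LIMIT 1

Result: South with avg(items) = 7.00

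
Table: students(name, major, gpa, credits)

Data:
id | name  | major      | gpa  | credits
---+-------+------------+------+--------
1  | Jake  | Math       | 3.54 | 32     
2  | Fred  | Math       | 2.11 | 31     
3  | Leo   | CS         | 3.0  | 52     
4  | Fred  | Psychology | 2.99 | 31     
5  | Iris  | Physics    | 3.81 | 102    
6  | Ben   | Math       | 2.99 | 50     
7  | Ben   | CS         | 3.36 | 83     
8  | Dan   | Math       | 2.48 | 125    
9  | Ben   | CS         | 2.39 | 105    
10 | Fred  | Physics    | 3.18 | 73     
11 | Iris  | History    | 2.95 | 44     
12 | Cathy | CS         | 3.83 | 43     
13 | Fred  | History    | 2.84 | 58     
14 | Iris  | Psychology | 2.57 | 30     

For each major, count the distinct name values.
SELECT major, COUNT(DISTINCT name)
FROM students
GROUP BY major

Result:
  CS: 3 distinct
  History: 2 distinct
  Math: 4 distinct
  Physics: 2 distinct
  Psychology: 2 distinct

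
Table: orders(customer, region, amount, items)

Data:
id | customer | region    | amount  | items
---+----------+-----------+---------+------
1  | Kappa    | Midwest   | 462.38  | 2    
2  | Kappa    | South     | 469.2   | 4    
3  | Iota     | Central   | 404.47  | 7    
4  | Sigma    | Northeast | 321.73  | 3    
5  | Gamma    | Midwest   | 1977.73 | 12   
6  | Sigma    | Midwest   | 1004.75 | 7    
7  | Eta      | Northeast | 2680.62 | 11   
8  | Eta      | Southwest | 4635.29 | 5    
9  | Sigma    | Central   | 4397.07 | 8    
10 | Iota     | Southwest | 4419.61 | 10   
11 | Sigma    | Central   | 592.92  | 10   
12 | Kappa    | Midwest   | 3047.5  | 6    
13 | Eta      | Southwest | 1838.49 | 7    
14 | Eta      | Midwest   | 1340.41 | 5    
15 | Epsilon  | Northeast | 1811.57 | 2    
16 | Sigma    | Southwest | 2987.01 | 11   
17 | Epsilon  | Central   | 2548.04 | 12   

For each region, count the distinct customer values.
SELECT region, COUNT(DISTINCT customer)
FROM orders
GROUP BY region

Result:
  Central: 3 distinct
  Midwest: 4 distinct
  Northeast: 3 distinct
  South: 1 distinct
  Southwest: 3 distinct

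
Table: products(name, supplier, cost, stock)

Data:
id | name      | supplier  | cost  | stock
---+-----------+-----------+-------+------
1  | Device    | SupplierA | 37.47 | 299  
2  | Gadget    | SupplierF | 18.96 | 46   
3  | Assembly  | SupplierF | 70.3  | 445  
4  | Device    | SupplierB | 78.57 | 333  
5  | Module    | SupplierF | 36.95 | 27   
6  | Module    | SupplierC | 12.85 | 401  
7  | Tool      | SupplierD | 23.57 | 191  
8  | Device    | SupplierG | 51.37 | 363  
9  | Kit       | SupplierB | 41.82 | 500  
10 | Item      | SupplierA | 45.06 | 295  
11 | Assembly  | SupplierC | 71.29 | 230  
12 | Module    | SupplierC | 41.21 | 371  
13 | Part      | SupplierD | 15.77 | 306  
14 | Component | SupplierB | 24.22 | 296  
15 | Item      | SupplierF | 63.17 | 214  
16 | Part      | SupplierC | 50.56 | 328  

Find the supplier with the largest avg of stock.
SELECT supplier, AVG(stock) as val
FROM products
GROUP BY supplier
ORDER BY val DESC
LIMIT 1

Result: SupplierB with avg(stock) = 376.33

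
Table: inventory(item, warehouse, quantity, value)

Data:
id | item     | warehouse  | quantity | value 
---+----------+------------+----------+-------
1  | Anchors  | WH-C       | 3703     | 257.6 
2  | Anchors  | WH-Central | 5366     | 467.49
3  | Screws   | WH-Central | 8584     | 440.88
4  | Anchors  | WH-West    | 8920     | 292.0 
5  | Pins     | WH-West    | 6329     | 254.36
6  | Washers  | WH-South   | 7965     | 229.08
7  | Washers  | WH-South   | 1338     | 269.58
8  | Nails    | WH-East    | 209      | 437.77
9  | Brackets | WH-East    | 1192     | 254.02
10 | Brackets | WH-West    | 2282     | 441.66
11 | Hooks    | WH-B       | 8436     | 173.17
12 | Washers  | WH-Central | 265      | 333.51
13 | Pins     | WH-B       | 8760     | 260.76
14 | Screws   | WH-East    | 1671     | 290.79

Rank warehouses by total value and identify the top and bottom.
SELECT warehouse, SUM(value)
FROM inventory
GROUP BY warehouse
ORDER BY SUM(value)

All groups:
  WH-C: 257.60
  WH-B: 433.93
  WH-South: 498.66
  WH-East: 982.58
  WH-West: 988.02
  WH-Central: 1241.88

Highest: WH-Central (1241.88)
Lowest: WH-C (257.60)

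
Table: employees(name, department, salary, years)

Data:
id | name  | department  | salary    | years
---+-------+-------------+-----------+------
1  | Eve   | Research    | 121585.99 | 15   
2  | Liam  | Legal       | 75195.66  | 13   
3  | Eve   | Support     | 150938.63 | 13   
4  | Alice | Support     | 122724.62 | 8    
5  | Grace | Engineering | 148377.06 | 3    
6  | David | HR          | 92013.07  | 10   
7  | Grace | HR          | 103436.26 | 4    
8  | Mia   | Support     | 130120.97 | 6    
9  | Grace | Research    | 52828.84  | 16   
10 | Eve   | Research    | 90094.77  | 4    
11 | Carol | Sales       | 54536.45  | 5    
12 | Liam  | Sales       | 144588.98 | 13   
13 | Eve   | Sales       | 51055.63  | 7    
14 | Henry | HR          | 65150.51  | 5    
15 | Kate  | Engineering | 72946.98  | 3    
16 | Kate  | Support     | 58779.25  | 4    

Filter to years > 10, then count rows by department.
SELECT department, COUNT(*)
FROM employees
WHERE years > 10
GROUP BY department

Note: WHERE filters rows before grouping.

Result:
  Legal: 1
  Research: 2
  Sales: 1
  Support: 1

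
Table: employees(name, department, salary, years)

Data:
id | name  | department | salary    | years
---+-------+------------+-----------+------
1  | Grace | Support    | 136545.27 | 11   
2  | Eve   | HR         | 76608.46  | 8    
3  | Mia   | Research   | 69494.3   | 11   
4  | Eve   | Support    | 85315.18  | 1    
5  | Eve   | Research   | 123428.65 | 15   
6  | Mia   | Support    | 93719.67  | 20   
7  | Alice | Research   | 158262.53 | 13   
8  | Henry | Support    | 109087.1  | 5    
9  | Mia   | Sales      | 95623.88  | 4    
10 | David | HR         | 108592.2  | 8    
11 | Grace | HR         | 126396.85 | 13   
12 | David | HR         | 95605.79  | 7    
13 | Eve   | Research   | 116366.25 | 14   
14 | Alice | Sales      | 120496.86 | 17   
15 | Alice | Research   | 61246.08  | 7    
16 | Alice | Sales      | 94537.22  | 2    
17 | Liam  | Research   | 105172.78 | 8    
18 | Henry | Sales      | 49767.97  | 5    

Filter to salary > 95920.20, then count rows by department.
SELECT department, COUNT(*)
FROM employees
WHERE salary > 95920.20
GROUP BY department

Note: WHERE filters rows before grouping.

Result:
  HR: 2
  Research: 4
  Sales: 1
  Support: 2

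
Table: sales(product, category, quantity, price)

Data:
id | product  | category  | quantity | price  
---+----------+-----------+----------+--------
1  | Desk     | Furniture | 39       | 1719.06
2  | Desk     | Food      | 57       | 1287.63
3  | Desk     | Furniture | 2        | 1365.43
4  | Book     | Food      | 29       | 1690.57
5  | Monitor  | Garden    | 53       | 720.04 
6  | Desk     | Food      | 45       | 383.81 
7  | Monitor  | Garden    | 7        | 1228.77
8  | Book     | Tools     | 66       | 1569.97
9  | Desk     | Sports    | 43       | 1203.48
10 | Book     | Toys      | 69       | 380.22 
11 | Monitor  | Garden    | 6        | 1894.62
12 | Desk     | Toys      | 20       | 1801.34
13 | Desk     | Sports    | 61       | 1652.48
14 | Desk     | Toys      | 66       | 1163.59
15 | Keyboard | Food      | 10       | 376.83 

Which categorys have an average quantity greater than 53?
SELECT category, AVG(quantity)
FROM sales
GROUP BY category
HAVING AVG(quantity) > 53

Result:
  Tools: avg=66.00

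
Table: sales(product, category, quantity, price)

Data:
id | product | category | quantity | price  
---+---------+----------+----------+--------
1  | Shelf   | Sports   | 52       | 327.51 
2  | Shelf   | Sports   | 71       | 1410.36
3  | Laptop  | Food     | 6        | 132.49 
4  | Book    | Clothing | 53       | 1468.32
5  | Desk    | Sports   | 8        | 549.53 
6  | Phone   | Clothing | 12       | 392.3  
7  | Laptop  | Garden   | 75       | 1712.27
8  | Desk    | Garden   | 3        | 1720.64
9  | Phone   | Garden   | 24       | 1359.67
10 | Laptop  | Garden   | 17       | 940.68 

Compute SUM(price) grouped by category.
SELECT category, SUM(price) as result
FROM sales
GROUP BY category

Result:
  Clothing: 1860.62
  Food: 132.49
  Garden: 5733.26
  Sports: 2287.40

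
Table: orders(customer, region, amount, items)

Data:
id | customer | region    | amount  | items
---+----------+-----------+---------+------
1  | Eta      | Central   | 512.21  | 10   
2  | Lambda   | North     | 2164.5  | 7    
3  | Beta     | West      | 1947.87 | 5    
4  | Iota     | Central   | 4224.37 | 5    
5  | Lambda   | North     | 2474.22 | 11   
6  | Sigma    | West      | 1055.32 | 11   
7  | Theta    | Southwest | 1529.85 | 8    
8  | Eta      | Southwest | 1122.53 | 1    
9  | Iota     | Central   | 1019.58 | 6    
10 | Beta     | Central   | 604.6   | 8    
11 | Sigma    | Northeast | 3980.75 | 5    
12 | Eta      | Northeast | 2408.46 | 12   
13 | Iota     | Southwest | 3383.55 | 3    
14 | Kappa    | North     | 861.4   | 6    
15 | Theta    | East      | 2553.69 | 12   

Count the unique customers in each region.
SELECT region, COUNT(DISTINCT customer)
FROM orders
GROUP BY region

Result:
  Central: 3 distinct
  East: 1 distinct
  North: 2 distinct
  Northeast: 2 distinct
  Southwest: 3 distinct
  West: 2 distinct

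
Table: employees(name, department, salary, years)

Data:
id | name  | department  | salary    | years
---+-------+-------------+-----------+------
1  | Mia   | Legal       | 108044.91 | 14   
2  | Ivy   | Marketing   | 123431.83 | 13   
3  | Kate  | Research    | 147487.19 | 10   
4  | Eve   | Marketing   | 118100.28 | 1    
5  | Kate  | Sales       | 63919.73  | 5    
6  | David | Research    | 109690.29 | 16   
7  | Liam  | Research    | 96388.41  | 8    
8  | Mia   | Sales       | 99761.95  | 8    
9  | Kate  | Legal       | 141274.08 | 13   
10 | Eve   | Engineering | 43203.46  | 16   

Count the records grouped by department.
SELECT department, COUNT(*) as count
FROM employees
GROUP BY department

Result:
  Engineering: 1
  Legal: 2
  Marketing: 2
  Research: 3
  Sales: 2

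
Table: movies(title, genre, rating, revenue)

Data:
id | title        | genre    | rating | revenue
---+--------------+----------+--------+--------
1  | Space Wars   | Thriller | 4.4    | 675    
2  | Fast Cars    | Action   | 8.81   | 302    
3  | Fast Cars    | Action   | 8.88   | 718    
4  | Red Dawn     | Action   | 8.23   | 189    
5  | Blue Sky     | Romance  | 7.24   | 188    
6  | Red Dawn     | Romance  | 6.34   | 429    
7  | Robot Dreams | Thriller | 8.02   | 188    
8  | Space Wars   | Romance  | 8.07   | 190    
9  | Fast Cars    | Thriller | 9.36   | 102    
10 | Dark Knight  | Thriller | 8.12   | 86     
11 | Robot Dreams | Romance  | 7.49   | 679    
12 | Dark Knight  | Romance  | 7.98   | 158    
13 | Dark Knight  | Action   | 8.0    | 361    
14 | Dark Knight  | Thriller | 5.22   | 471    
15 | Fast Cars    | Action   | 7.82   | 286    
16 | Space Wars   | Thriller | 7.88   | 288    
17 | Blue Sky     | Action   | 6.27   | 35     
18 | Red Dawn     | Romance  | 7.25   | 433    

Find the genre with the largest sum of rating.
SELECT genre, SUM(rating) as val
FROM movies
GROUP BY genre
ORDER BY val DESC
LIMIT 1

Result: Action with sum(rating) = 48.01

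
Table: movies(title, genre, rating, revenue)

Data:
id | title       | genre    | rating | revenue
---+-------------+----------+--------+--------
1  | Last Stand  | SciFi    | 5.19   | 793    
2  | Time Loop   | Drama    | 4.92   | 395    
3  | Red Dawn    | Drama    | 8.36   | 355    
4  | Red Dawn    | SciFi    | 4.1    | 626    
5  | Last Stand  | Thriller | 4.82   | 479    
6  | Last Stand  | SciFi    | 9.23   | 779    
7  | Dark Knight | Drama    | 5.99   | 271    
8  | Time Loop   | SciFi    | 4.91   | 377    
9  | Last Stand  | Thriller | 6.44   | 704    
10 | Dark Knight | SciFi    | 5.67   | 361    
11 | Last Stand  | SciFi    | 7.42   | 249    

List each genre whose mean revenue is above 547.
SELECT genre, AVG(revenue)
FROM movies
GROUP BY genre
HAVING AVG(revenue) > 547

Result:
  Thriller: avg=591.50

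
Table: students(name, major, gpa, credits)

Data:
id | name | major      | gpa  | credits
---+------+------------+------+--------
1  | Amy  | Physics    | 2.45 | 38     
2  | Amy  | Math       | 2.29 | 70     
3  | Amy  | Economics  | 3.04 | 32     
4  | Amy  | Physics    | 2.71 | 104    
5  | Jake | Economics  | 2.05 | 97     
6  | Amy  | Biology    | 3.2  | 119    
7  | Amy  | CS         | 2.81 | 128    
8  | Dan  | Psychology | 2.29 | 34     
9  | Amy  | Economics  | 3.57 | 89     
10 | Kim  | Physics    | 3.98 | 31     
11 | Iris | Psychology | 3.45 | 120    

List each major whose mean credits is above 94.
SELECT major, AVG(credits)
FROM students
GROUP BY major
HAVING AVG(credits) > 94

Result:
  Biology: avg=119.00
  CS: avg=128.00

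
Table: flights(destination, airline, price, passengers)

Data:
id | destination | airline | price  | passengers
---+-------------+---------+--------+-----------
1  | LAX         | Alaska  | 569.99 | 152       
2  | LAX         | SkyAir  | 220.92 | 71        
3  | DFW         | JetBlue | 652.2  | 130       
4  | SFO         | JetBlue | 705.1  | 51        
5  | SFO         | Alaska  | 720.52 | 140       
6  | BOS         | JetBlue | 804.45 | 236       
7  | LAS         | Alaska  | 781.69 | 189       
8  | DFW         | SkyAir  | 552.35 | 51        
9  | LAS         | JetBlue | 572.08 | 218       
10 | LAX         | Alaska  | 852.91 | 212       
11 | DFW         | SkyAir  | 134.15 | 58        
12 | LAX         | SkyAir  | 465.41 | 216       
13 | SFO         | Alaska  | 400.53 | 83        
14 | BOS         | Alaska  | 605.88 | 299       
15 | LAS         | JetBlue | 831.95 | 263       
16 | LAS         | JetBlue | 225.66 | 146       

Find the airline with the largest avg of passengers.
SELECT airline, AVG(passengers) as val
FROM flights
GROUP BY airline
ORDER BY val DESC
LIMIT 1

Result: Alaska with avg(passengers) = 179.17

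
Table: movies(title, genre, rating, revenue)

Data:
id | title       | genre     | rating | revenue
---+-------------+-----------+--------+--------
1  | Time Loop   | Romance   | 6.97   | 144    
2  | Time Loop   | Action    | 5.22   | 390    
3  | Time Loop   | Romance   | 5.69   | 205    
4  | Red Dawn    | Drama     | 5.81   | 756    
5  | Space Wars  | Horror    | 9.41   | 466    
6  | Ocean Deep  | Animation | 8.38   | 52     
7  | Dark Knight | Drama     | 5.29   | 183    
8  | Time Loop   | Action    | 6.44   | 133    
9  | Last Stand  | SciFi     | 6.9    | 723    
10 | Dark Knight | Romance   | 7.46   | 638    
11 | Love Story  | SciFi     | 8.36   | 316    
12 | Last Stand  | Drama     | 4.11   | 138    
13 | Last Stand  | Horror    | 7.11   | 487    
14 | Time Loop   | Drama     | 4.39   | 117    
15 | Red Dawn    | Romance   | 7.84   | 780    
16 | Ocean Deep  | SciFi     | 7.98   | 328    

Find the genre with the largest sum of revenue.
SELECT genre, SUM(revenue) as val
FROM movies
GROUP BY genre
ORDER BY val DESC
LIMIT 1

Result: Romance with sum(revenue) = 1767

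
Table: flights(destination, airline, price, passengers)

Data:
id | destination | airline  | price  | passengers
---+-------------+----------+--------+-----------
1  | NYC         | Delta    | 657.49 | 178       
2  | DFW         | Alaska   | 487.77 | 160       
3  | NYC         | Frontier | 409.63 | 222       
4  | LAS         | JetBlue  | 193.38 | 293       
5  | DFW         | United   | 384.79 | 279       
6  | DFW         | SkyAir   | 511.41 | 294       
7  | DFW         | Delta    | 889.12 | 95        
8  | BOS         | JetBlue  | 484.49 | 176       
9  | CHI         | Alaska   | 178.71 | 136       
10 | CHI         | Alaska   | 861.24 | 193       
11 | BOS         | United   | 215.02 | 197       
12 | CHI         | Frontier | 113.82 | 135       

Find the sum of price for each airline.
SELECT airline, SUM(price) as result
FROM flights
GROUP BY airline

Result:
  Alaska: 1527.72
  Delta: 1546.61
  Frontier: 523.45
  JetBlue: 677.87
  SkyAir: 511.41
  United: 599.81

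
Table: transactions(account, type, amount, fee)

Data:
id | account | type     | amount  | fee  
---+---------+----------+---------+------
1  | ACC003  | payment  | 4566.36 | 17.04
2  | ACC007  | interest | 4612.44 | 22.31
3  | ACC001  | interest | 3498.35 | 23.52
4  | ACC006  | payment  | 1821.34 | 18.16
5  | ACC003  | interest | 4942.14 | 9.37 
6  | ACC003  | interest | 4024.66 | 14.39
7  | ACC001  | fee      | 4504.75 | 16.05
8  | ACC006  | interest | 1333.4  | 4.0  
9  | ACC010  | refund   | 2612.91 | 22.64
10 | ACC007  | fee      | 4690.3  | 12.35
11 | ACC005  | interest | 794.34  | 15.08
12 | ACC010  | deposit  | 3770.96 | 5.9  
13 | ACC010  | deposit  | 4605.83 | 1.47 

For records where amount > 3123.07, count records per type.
SELECT type, COUNT(*)
FROM transactions
WHERE amount > 3123.07
GROUP BY type

Note: WHERE filters rows before grouping.

Result:
  deposit: 2
  fee: 2
  interest: 4
  payment: 1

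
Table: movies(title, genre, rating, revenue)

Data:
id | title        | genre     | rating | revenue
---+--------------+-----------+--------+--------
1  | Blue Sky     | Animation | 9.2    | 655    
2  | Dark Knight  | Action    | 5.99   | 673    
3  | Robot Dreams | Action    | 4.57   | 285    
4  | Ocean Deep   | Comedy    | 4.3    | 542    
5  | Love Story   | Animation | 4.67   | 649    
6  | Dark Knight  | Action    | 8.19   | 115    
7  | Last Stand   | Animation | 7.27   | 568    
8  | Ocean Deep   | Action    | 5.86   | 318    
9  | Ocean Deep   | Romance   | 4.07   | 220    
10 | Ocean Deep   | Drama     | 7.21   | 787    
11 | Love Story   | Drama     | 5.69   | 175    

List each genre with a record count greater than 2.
SELECT genre, COUNT(*) as cnt
FROM movies
GROUP BY genre
HAVING COUNT(*) > 2

Result:
  Action: 4
  Animation: 3

Note: HAVING filters groups after aggregation, WHERE filters rows before.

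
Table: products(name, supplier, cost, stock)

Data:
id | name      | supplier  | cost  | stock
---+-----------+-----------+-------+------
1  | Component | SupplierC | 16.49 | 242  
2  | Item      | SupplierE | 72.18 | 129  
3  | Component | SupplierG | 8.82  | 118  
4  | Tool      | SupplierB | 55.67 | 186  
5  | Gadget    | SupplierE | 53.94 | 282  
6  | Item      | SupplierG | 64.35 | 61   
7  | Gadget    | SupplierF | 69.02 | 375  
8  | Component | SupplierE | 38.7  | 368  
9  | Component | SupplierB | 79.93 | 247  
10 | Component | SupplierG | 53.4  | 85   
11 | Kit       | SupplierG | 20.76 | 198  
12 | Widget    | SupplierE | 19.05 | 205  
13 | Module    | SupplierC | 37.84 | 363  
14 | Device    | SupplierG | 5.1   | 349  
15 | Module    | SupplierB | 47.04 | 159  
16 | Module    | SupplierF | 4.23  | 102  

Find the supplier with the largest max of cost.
SELECT supplier, MAX(cost) as val
FROM products
GROUP BY supplier
ORDER BY val DESC
LIMIT 1

Result: SupplierB with max(cost) = 79.93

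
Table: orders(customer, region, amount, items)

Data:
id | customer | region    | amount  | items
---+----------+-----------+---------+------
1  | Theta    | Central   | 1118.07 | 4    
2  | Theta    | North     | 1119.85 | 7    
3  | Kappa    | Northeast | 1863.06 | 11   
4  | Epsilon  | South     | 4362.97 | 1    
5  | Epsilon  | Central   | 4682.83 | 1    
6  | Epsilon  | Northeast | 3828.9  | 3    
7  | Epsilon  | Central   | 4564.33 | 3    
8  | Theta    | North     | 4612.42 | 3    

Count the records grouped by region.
SELECT region, COUNT(*) as count
FROM orders
GROUP BY region

Result:
  Central: 3
  North: 2
  Northeast: 2
  South: 1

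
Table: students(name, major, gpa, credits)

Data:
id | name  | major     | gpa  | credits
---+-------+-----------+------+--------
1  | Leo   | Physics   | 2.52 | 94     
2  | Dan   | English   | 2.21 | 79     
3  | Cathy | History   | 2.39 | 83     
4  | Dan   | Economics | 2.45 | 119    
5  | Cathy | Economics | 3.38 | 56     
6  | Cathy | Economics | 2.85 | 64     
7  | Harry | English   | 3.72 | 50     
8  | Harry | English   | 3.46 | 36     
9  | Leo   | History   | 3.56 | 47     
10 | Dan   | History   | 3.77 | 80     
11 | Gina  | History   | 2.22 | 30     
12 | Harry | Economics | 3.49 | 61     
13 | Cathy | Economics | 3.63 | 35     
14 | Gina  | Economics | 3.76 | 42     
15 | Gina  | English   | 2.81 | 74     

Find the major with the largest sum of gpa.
SELECT major, SUM(gpa) as val
FROM students
GROUP BY major
ORDER BY val DESC
LIMIT 1

Result: Economics with sum(gpa) = 19.56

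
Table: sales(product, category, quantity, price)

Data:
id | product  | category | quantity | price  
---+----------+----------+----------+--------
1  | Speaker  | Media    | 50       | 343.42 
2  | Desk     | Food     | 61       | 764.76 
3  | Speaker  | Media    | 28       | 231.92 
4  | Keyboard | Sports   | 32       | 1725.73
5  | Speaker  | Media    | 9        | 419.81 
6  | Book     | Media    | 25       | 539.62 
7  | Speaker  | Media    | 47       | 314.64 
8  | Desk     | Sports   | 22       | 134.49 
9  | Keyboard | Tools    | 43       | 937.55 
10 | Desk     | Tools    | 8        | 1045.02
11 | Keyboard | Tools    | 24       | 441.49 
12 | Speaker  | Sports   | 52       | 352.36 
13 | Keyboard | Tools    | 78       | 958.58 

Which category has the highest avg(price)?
SELECT category, AVG(price) as val
FROM sales
GROUP BY category
ORDER BY val DESC
LIMIT 1

Result: Tools with avg(price) = 845.66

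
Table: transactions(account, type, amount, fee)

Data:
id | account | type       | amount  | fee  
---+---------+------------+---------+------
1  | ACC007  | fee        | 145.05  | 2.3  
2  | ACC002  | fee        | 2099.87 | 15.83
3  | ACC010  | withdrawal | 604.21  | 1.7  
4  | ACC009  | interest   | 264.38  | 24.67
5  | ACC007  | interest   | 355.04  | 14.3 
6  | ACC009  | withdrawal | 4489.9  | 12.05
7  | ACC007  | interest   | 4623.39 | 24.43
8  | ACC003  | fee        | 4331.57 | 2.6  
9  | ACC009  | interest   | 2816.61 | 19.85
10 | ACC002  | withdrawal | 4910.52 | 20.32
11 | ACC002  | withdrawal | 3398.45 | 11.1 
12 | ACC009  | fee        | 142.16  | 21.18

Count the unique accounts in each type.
SELECT type, COUNT(DISTINCT account)
FROM transactions
GROUP BY type

Result:
  fee: 4 distinct
  interest: 2 distinct
  withdrawal: 3 distinct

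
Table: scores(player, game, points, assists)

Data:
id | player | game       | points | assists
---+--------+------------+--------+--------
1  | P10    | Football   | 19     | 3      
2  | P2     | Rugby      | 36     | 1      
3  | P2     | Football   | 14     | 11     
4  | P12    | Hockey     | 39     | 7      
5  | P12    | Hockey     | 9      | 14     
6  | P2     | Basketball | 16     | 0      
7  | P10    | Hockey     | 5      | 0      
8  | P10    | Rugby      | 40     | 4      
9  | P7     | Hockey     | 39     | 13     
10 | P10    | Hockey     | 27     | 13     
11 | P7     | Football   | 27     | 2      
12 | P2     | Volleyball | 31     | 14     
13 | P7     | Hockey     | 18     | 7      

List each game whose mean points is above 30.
SELECT game, AVG(points)
FROM scores
GROUP BY game
HAVING AVG(points) > 30

Result:
  Rugby: avg=38.00
  Volleyball: avg=31.00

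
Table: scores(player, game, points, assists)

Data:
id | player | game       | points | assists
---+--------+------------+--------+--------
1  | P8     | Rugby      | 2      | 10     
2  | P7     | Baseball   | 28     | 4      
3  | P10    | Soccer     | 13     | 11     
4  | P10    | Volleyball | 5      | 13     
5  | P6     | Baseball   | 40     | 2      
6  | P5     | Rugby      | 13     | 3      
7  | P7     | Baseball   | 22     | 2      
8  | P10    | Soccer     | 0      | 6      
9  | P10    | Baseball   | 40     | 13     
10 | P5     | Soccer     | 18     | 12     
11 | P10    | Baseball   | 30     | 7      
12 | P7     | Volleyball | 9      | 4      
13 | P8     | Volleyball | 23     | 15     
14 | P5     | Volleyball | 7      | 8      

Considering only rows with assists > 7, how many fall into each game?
SELECT game, COUNT(*)
FROM scores
WHERE assists > 7
GROUP BY game

Note: WHERE filters rows before grouping.

Result:
  Baseball: 1
  Rugby: 1
  Soccer: 2
  Volleyball: 3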